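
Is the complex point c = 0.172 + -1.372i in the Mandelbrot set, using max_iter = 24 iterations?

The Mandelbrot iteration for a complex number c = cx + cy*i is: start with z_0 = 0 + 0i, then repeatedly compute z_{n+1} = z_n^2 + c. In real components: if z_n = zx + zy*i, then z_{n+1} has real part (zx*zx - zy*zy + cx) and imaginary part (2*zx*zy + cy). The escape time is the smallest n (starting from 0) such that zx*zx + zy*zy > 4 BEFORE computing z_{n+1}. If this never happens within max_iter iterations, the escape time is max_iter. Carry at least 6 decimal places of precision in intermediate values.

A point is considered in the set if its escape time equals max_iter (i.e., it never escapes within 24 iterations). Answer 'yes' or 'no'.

Answer: no

Derivation:
z_0 = 0 + 0i, c = 0.1720 + -1.3720i
Iter 1: z = 0.1720 + -1.3720i, |z|^2 = 1.9120
Iter 2: z = -1.6808 + -1.8440i, |z|^2 = 6.2253
Escaped at iteration 2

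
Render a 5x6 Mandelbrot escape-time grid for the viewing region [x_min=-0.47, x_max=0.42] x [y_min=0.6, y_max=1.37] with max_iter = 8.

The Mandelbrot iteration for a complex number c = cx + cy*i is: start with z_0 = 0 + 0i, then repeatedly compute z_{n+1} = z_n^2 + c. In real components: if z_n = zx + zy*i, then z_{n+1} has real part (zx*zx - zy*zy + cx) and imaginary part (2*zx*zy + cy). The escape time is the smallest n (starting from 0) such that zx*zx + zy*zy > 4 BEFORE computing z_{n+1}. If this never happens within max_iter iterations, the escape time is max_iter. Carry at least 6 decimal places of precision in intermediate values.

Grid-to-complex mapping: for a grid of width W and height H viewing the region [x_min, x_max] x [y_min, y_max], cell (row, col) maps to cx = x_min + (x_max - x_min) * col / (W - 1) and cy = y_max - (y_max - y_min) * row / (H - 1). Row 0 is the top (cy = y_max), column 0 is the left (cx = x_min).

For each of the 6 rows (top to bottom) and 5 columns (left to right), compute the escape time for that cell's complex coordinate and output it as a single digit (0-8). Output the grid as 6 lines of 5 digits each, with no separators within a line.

(row=0, col=0): c = -0.4700 + 1.3700i → escape time 2
(row=0, col=1): c = -0.2475 + 1.3700i → escape time 2
(row=0, col=2): c = -0.0250 + 1.3700i → escape time 2
(row=0, col=3): c = 0.1975 + 1.3700i → escape time 2
(row=0, col=4): c = 0.4200 + 1.3700i → escape time 2
(row=1, col=0): c = -0.4700 + 1.2160i → escape time 3
(row=1, col=1): c = -0.2475 + 1.2160i → escape time 3
(row=1, col=2): c = -0.0250 + 1.2160i → escape time 3
(row=1, col=3): c = 0.1975 + 1.2160i → escape time 2
(row=1, col=4): c = 0.4200 + 1.2160i → escape time 2
(row=2, col=0): c = -0.4700 + 1.0620i → escape time 4
(row=2, col=1): c = -0.2475 + 1.0620i → escape time 6
(row=2, col=2): c = -0.0250 + 1.0620i → escape time 5
(row=2, col=3): c = 0.1975 + 1.0620i → escape time 4
(row=2, col=4): c = 0.4200 + 1.0620i → escape time 2
(row=3, col=0): c = -0.4700 + 0.9080i → escape time 4
(row=3, col=1): c = -0.2475 + 0.9080i → escape time 7
(row=3, col=2): c = -0.0250 + 0.9080i → escape time 8
(row=3, col=3): c = 0.1975 + 0.9080i → escape time 4
(row=3, col=4): c = 0.4200 + 0.9080i → escape time 3
(row=4, col=0): c = -0.4700 + 0.7540i → escape time 6
(row=4, col=1): c = -0.2475 + 0.7540i → escape time 8
(row=4, col=2): c = -0.0250 + 0.7540i → escape time 8
(row=4, col=3): c = 0.1975 + 0.7540i → escape time 6
(row=4, col=4): c = 0.4200 + 0.7540i → escape time 4
(row=5, col=0): c = -0.4700 + 0.6000i → escape time 8
(row=5, col=1): c = -0.2475 + 0.6000i → escape time 8
(row=5, col=2): c = -0.0250 + 0.6000i → escape time 8
(row=5, col=3): c = 0.1975 + 0.6000i → escape time 8
(row=5, col=4): c = 0.4200 + 0.6000i → escape time 8

Answer: 22222
33322
46542
47843
68864
88888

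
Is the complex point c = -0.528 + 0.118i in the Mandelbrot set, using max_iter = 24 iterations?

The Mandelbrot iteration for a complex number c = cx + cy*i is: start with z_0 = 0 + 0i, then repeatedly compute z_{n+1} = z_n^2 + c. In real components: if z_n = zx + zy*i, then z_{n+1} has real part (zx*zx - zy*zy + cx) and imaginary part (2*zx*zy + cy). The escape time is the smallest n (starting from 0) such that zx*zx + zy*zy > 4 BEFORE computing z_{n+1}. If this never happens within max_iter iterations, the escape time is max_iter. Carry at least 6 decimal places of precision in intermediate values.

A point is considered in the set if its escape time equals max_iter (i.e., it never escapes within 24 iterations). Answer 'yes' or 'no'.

Answer: yes

Derivation:
z_0 = 0 + 0i, c = -0.5280 + 0.1180i
Iter 1: z = -0.5280 + 0.1180i, |z|^2 = 0.2927
Iter 2: z = -0.2631 + -0.0066i, |z|^2 = 0.0693
Iter 3: z = -0.4588 + 0.1215i, |z|^2 = 0.2253
Iter 4: z = -0.3323 + 0.0065i, |z|^2 = 0.1104
Iter 5: z = -0.4176 + 0.1137i, |z|^2 = 0.1873
Iter 6: z = -0.3665 + 0.0231i, |z|^2 = 0.1348
Iter 7: z = -0.3942 + 0.1011i, |z|^2 = 0.1656
Iter 8: z = -0.3828 + 0.0383i, |z|^2 = 0.1480
Iter 9: z = -0.3829 + 0.0887i, |z|^2 = 0.1545
Iter 10: z = -0.3892 + 0.0501i, |z|^2 = 0.1540
Iter 11: z = -0.3790 + 0.0790i, |z|^2 = 0.1499
Iter 12: z = -0.3906 + 0.0581i, |z|^2 = 0.1559
Iter 13: z = -0.3788 + 0.0726i, |z|^2 = 0.1488
Iter 14: z = -0.3898 + 0.0630i, |z|^2 = 0.1559
Iter 15: z = -0.3800 + 0.0689i, |z|^2 = 0.1492
Iter 16: z = -0.3883 + 0.0656i, |z|^2 = 0.1551
Iter 17: z = -0.3815 + 0.0670i, |z|^2 = 0.1501
Iter 18: z = -0.3869 + 0.0669i, |z|^2 = 0.1542
Iter 19: z = -0.3828 + 0.0663i, |z|^2 = 0.1509
Iter 20: z = -0.3859 + 0.0673i, |z|^2 = 0.1534
Iter 21: z = -0.3836 + 0.0661i, |z|^2 = 0.1515
Iter 22: z = -0.3852 + 0.0673i, |z|^2 = 0.1529
Iter 23: z = -0.3841 + 0.0661i, |z|^2 = 0.1519
Did not escape in 24 iterations → in set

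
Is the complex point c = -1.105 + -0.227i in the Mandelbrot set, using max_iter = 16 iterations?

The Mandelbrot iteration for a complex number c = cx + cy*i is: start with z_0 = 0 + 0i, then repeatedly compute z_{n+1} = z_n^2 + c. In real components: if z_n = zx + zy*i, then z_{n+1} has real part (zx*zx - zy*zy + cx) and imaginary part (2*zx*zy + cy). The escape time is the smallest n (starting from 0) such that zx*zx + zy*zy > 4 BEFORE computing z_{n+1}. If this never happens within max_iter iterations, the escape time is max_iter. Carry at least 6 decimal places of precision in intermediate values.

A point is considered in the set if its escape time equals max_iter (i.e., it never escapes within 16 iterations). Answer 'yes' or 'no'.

Answer: yes

Derivation:
z_0 = 0 + 0i, c = -1.1050 + -0.2270i
Iter 1: z = -1.1050 + -0.2270i, |z|^2 = 1.2726
Iter 2: z = 0.0645 + 0.2747i, |z|^2 = 0.0796
Iter 3: z = -1.1763 + -0.1916i, |z|^2 = 1.4203
Iter 4: z = 0.2419 + 0.2237i, |z|^2 = 0.1086
Iter 5: z = -1.0965 + -0.1188i, |z|^2 = 1.2164
Iter 6: z = 0.0832 + 0.0334i, |z|^2 = 0.0080
Iter 7: z = -1.0992 + -0.2214i, |z|^2 = 1.2573
Iter 8: z = 0.0542 + 0.2598i, |z|^2 = 0.0704
Iter 9: z = -1.1696 + -0.1988i, |z|^2 = 1.4074
Iter 10: z = 0.2233 + 0.2381i, |z|^2 = 0.1066
Iter 11: z = -1.1118 + -0.1206i, |z|^2 = 1.2507
Iter 12: z = 0.1166 + 0.0413i, |z|^2 = 0.0153
Iter 13: z = -1.0931 + -0.2174i, |z|^2 = 1.2421
Iter 14: z = 0.0426 + 0.2482i, |z|^2 = 0.0634
Iter 15: z = -1.1648 + -0.2058i, |z|^2 = 1.3991
Did not escape in 16 iterations → in set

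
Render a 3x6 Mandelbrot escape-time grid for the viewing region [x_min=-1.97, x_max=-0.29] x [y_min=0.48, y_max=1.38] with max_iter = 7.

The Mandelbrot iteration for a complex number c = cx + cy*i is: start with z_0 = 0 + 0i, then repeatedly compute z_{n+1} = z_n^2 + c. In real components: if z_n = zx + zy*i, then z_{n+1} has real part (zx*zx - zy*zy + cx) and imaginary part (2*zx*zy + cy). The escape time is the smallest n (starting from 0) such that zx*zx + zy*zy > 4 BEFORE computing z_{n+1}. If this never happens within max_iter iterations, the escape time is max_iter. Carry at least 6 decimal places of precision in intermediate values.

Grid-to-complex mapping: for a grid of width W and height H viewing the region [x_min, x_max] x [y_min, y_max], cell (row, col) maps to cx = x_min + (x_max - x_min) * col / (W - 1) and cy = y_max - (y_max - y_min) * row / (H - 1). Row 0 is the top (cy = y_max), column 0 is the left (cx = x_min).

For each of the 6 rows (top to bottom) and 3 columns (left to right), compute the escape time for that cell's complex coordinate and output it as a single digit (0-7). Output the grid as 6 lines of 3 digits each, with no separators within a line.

Answer: 122
133
135
137
137
157

Derivation:
(row=0, col=0): c = -1.9700 + 1.3800i → escape time 1
(row=0, col=1): c = -1.1300 + 1.3800i → escape time 2
(row=0, col=2): c = -0.2900 + 1.3800i → escape time 2
(row=1, col=0): c = -1.9700 + 1.2000i → escape time 1
(row=1, col=1): c = -1.1300 + 1.2000i → escape time 3
(row=1, col=2): c = -0.2900 + 1.2000i → escape time 3
(row=2, col=0): c = -1.9700 + 1.0200i → escape time 1
(row=2, col=1): c = -1.1300 + 1.0200i → escape time 3
(row=2, col=2): c = -0.2900 + 1.0200i → escape time 5
(row=3, col=0): c = -1.9700 + 0.8400i → escape time 1
(row=3, col=1): c = -1.1300 + 0.8400i → escape time 3
(row=3, col=2): c = -0.2900 + 0.8400i → escape time 7
(row=4, col=0): c = -1.9700 + 0.6600i → escape time 1
(row=4, col=1): c = -1.1300 + 0.6600i → escape time 3
(row=4, col=2): c = -0.2900 + 0.6600i → escape time 7
(row=5, col=0): c = -1.9700 + 0.4800i → escape time 1
(row=5, col=1): c = -1.1300 + 0.4800i → escape time 5
(row=5, col=2): c = -0.2900 + 0.4800i → escape time 7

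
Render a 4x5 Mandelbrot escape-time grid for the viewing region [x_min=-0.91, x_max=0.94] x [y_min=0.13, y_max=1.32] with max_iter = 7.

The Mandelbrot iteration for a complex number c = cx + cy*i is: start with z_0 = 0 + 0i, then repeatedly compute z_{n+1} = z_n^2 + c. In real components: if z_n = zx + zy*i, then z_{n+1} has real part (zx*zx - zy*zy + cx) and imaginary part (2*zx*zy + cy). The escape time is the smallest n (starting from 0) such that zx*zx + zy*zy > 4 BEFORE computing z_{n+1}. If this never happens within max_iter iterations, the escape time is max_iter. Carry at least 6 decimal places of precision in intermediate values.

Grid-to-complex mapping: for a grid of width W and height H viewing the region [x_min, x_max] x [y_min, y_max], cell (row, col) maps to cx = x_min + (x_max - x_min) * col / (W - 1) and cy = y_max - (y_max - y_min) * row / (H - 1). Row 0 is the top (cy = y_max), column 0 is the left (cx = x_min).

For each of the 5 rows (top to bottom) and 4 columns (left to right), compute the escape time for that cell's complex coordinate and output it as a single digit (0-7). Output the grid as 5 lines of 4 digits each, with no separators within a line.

(row=0, col=0): c = -0.9100 + 1.3200i → escape time 2
(row=0, col=1): c = -0.2933 + 1.3200i → escape time 2
(row=0, col=2): c = 0.3233 + 1.3200i → escape time 2
(row=0, col=3): c = 0.9400 + 1.3200i → escape time 2
(row=1, col=0): c = -0.9100 + 1.0225i → escape time 3
(row=1, col=1): c = -0.2933 + 1.0225i → escape time 5
(row=1, col=2): c = 0.3233 + 1.0225i → escape time 3
(row=1, col=3): c = 0.9400 + 1.0225i → escape time 2
(row=2, col=0): c = -0.9100 + 0.7250i → escape time 4
(row=2, col=1): c = -0.2933 + 0.7250i → escape time 7
(row=2, col=2): c = 0.3233 + 0.7250i → escape time 6
(row=2, col=3): c = 0.9400 + 0.7250i → escape time 2
(row=3, col=0): c = -0.9100 + 0.4275i → escape time 6
(row=3, col=1): c = -0.2933 + 0.4275i → escape time 7
(row=3, col=2): c = 0.3233 + 0.4275i → escape time 7
(row=3, col=3): c = 0.9400 + 0.4275i → escape time 2
(row=4, col=0): c = -0.9100 + 0.1300i → escape time 7
(row=4, col=1): c = -0.2933 + 0.1300i → escape time 7
(row=4, col=2): c = 0.3233 + 0.1300i → escape time 7
(row=4, col=3): c = 0.9400 + 0.1300i → escape time 3

Answer: 2222
3532
4762
6772
7773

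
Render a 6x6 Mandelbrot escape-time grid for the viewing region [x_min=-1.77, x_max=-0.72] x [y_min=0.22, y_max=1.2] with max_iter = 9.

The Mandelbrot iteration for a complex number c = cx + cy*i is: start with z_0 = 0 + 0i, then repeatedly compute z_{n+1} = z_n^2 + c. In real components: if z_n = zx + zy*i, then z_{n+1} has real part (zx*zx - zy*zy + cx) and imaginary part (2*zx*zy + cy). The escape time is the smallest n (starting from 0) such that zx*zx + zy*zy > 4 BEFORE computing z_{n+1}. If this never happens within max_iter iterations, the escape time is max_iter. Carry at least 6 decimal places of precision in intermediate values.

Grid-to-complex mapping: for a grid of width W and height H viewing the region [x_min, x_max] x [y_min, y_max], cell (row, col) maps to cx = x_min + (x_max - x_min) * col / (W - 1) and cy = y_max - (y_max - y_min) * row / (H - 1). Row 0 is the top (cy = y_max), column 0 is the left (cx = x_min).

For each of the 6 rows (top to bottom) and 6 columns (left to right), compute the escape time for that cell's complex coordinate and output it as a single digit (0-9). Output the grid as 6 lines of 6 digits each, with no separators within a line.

Answer: 122333
123333
233334
333456
335669
457999

Derivation:
(row=0, col=0): c = -1.7700 + 1.2000i → escape time 1
(row=0, col=1): c = -1.5600 + 1.2000i → escape time 2
(row=0, col=2): c = -1.3500 + 1.2000i → escape time 2
(row=0, col=3): c = -1.1400 + 1.2000i → escape time 3
(row=0, col=4): c = -0.9300 + 1.2000i → escape time 3
(row=0, col=5): c = -0.7200 + 1.2000i → escape time 3
(row=1, col=0): c = -1.7700 + 1.0040i → escape time 1
(row=1, col=1): c = -1.5600 + 1.0040i → escape time 2
(row=1, col=2): c = -1.3500 + 1.0040i → escape time 3
(row=1, col=3): c = -1.1400 + 1.0040i → escape time 3
(row=1, col=4): c = -0.9300 + 1.0040i → escape time 3
(row=1, col=5): c = -0.7200 + 1.0040i → escape time 3
(row=2, col=0): c = -1.7700 + 0.8080i → escape time 2
(row=2, col=1): c = -1.5600 + 0.8080i → escape time 3
(row=2, col=2): c = -1.3500 + 0.8080i → escape time 3
(row=2, col=3): c = -1.1400 + 0.8080i → escape time 3
(row=2, col=4): c = -0.9300 + 0.8080i → escape time 3
(row=2, col=5): c = -0.7200 + 0.8080i → escape time 4
(row=3, col=0): c = -1.7700 + 0.6120i → escape time 3
(row=3, col=1): c = -1.5600 + 0.6120i → escape time 3
(row=3, col=2): c = -1.3500 + 0.6120i → escape time 3
(row=3, col=3): c = -1.1400 + 0.6120i → escape time 4
(row=3, col=4): c = -0.9300 + 0.6120i → escape time 5
(row=3, col=5): c = -0.7200 + 0.6120i → escape time 6
(row=4, col=0): c = -1.7700 + 0.4160i → escape time 3
(row=4, col=1): c = -1.5600 + 0.4160i → escape time 3
(row=4, col=2): c = -1.3500 + 0.4160i → escape time 5
(row=4, col=3): c = -1.1400 + 0.4160i → escape time 6
(row=4, col=4): c = -0.9300 + 0.4160i → escape time 6
(row=4, col=5): c = -0.7200 + 0.4160i → escape time 9
(row=5, col=0): c = -1.7700 + 0.2200i → escape time 4
(row=5, col=1): c = -1.5600 + 0.2200i → escape time 5
(row=5, col=2): c = -1.3500 + 0.2200i → escape time 7
(row=5, col=3): c = -1.1400 + 0.2200i → escape time 9
(row=5, col=4): c = -0.9300 + 0.2200i → escape time 9
(row=5, col=5): c = -0.7200 + 0.2200i → escape time 9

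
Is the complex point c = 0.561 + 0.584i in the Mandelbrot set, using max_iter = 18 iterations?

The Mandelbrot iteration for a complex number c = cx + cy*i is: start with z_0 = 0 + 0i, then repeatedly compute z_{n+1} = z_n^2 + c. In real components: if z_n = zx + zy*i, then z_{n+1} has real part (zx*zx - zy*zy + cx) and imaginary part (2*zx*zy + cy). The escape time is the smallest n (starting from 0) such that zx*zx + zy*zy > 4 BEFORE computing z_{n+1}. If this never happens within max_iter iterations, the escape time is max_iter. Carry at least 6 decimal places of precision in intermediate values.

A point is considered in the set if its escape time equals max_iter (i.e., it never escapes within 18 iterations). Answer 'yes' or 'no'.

Answer: no

Derivation:
z_0 = 0 + 0i, c = 0.5610 + 0.5840i
Iter 1: z = 0.5610 + 0.5840i, |z|^2 = 0.6558
Iter 2: z = 0.5347 + 1.2392i, |z|^2 = 1.8216
Iter 3: z = -0.6889 + 1.9092i, |z|^2 = 4.1195
Escaped at iteration 3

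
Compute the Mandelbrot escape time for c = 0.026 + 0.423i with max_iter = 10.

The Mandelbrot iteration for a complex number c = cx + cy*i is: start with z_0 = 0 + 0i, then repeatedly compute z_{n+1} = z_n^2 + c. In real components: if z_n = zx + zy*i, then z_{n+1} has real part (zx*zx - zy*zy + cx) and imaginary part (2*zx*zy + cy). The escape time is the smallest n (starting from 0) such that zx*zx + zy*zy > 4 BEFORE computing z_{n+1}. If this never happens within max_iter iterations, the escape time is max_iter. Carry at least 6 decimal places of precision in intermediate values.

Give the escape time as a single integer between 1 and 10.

Answer: 10

Derivation:
z_0 = 0 + 0i, c = 0.0260 + 0.4230i
Iter 1: z = 0.0260 + 0.4230i, |z|^2 = 0.1796
Iter 2: z = -0.1523 + 0.4450i, |z|^2 = 0.2212
Iter 3: z = -0.1488 + 0.2875i, |z|^2 = 0.1048
Iter 4: z = -0.0345 + 0.3374i, |z|^2 = 0.1150
Iter 5: z = -0.0867 + 0.3997i, |z|^2 = 0.1673
Iter 6: z = -0.1263 + 0.3537i, |z|^2 = 0.1411
Iter 7: z = -0.0832 + 0.3337i, |z|^2 = 0.1183
Iter 8: z = -0.0784 + 0.3675i, |z|^2 = 0.1412
Iter 9: z = -0.1029 + 0.3654i, |z|^2 = 0.1441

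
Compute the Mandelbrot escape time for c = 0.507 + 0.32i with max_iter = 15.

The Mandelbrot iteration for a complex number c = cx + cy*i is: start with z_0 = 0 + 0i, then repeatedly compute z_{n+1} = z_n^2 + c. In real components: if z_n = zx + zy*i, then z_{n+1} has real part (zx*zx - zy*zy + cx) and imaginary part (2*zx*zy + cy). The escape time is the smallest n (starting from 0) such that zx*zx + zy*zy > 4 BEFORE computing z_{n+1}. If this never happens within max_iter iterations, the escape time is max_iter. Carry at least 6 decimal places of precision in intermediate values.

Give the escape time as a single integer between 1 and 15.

z_0 = 0 + 0i, c = 0.5070 + 0.3200i
Iter 1: z = 0.5070 + 0.3200i, |z|^2 = 0.3594
Iter 2: z = 0.6616 + 0.6445i, |z|^2 = 0.8531
Iter 3: z = 0.5294 + 1.1728i, |z|^2 = 1.6558
Iter 4: z = -0.5883 + 1.5619i, |z|^2 = 2.7855
Iter 5: z = -1.5864 + -1.5176i, |z|^2 = 4.8195
Escaped at iteration 5

Answer: 5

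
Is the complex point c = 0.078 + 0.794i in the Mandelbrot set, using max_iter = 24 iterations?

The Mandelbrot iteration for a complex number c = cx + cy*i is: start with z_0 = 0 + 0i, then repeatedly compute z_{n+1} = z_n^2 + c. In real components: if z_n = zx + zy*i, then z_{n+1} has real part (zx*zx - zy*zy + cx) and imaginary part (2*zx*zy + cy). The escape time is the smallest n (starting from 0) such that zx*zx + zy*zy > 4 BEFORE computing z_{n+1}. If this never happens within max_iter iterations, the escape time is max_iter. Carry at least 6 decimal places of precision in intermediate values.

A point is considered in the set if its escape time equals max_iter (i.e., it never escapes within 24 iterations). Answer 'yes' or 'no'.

Answer: no

Derivation:
z_0 = 0 + 0i, c = 0.0780 + 0.7940i
Iter 1: z = 0.0780 + 0.7940i, |z|^2 = 0.6365
Iter 2: z = -0.5464 + 0.9179i, |z|^2 = 1.1410
Iter 3: z = -0.4660 + -0.2090i, |z|^2 = 0.2608
Iter 4: z = 0.2515 + 0.9887i, |z|^2 = 1.0408
Iter 5: z = -0.8364 + 1.2913i, |z|^2 = 2.3669
Iter 6: z = -0.8899 + -1.3659i, |z|^2 = 2.6577
Iter 7: z = -0.9959 + 3.2251i, |z|^2 = 11.3928
Escaped at iteration 7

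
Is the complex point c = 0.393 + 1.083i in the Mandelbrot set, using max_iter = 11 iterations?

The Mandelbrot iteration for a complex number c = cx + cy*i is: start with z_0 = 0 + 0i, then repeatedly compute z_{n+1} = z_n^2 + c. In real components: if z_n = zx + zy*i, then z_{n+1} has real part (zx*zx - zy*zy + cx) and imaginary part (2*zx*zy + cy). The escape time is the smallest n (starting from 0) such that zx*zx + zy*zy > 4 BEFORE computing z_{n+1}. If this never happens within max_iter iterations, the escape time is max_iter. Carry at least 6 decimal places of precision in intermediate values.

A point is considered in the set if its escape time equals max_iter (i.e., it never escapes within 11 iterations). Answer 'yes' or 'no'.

z_0 = 0 + 0i, c = 0.3930 + 1.0830i
Iter 1: z = 0.3930 + 1.0830i, |z|^2 = 1.3273
Iter 2: z = -0.6254 + 1.9342i, |z|^2 = 4.1325
Escaped at iteration 2

Answer: no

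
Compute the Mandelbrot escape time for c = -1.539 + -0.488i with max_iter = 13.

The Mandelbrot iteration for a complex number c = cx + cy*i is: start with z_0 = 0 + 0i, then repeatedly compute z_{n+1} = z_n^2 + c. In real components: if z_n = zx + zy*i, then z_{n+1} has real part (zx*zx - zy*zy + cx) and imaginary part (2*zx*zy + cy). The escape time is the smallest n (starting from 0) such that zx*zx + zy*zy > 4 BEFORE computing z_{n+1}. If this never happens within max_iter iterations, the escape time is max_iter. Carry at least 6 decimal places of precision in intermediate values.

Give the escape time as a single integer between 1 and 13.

Answer: 3

Derivation:
z_0 = 0 + 0i, c = -1.5390 + -0.4880i
Iter 1: z = -1.5390 + -0.4880i, |z|^2 = 2.6067
Iter 2: z = 0.5914 + 1.0141i, |z|^2 = 1.3781
Iter 3: z = -2.2176 + 0.7114i, |z|^2 = 5.4238
Escaped at iteration 3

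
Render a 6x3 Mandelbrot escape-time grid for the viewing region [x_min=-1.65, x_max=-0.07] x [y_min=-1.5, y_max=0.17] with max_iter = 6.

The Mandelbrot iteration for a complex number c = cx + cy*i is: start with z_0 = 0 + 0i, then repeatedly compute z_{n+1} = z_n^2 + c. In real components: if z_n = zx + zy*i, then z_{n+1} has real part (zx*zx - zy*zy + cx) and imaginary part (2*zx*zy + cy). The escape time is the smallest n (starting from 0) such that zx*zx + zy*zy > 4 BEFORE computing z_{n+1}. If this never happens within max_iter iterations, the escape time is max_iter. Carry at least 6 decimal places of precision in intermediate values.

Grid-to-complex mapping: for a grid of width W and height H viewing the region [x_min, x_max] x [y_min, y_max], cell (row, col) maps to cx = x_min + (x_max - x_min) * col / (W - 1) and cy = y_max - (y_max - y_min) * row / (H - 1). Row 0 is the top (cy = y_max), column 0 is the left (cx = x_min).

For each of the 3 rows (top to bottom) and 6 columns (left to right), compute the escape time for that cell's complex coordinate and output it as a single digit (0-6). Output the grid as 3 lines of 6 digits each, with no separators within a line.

Answer: 566666
334566
112222

Derivation:
(row=0, col=0): c = -1.6500 + 0.1700i → escape time 5
(row=0, col=1): c = -1.3340 + 0.1700i → escape time 6
(row=0, col=2): c = -1.0180 + 0.1700i → escape time 6
(row=0, col=3): c = -0.7020 + 0.1700i → escape time 6
(row=0, col=4): c = -0.3860 + 0.1700i → escape time 6
(row=0, col=5): c = -0.0700 + 0.1700i → escape time 6
(row=1, col=0): c = -1.6500 + -0.6650i → escape time 3
(row=1, col=1): c = -1.3340 + -0.6650i → escape time 3
(row=1, col=2): c = -1.0180 + -0.6650i → escape time 4
(row=1, col=3): c = -0.7020 + -0.6650i → escape time 5
(row=1, col=4): c = -0.3860 + -0.6650i → escape time 6
(row=1, col=5): c = -0.0700 + -0.6650i → escape time 6
(row=2, col=0): c = -1.6500 + -1.5000i → escape time 1
(row=2, col=1): c = -1.3340 + -1.5000i → escape time 1
(row=2, col=2): c = -1.0180 + -1.5000i → escape time 2
(row=2, col=3): c = -0.7020 + -1.5000i → escape time 2
(row=2, col=4): c = -0.3860 + -1.5000i → escape time 2
(row=2, col=5): c = -0.0700 + -1.5000i → escape time 2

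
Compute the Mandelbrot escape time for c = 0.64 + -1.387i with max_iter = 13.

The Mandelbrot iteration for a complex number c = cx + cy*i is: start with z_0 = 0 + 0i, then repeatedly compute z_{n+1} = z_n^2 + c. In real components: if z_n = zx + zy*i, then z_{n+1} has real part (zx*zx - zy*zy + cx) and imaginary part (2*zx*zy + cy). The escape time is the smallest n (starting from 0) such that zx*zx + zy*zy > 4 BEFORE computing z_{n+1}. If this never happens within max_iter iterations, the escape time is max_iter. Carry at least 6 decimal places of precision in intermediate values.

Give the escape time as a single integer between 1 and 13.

z_0 = 0 + 0i, c = 0.6400 + -1.3870i
Iter 1: z = 0.6400 + -1.3870i, |z|^2 = 2.3334
Iter 2: z = -0.8742 + -3.1624i, |z|^2 = 10.7647
Escaped at iteration 2

Answer: 2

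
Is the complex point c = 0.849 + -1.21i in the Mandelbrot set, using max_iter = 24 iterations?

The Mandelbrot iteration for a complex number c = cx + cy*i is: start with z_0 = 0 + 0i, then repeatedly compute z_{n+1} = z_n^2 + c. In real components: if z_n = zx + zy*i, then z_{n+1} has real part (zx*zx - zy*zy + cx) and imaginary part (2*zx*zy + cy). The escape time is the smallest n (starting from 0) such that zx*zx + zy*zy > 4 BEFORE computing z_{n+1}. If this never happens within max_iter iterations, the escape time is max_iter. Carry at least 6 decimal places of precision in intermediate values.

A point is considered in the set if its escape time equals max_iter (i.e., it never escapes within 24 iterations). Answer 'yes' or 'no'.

z_0 = 0 + 0i, c = 0.8490 + -1.2100i
Iter 1: z = 0.8490 + -1.2100i, |z|^2 = 2.1849
Iter 2: z = 0.1057 + -3.2646i, |z|^2 = 10.6687
Escaped at iteration 2

Answer: no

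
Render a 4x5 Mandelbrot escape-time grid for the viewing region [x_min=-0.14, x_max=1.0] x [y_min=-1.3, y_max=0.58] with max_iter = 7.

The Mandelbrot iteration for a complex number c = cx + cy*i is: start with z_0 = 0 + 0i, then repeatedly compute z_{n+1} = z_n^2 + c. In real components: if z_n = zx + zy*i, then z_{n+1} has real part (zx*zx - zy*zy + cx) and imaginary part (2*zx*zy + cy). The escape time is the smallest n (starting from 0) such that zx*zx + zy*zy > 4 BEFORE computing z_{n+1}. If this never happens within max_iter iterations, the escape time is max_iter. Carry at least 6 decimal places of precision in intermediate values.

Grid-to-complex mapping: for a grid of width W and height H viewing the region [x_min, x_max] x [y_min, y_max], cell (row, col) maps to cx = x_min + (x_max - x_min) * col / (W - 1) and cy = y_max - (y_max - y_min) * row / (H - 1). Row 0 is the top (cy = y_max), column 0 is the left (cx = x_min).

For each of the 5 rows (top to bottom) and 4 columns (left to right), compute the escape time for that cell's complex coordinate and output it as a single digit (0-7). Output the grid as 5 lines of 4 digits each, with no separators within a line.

Answer: 7732
7742
7742
7532
2222

Derivation:
(row=0, col=0): c = -0.1400 + 0.5800i → escape time 7
(row=0, col=1): c = 0.2400 + 0.5800i → escape time 7
(row=0, col=2): c = 0.6200 + 0.5800i → escape time 3
(row=0, col=3): c = 1.0000 + 0.5800i → escape time 2
(row=1, col=0): c = -0.1400 + 0.1100i → escape time 7
(row=1, col=1): c = 0.2400 + 0.1100i → escape time 7
(row=1, col=2): c = 0.6200 + 0.1100i → escape time 4
(row=1, col=3): c = 1.0000 + 0.1100i → escape time 2
(row=2, col=0): c = -0.1400 + -0.3600i → escape time 7
(row=2, col=1): c = 0.2400 + -0.3600i → escape time 7
(row=2, col=2): c = 0.6200 + -0.3600i → escape time 4
(row=2, col=3): c = 1.0000 + -0.3600i → escape time 2
(row=3, col=0): c = -0.1400 + -0.8300i → escape time 7
(row=3, col=1): c = 0.2400 + -0.8300i → escape time 5
(row=3, col=2): c = 0.6200 + -0.8300i → escape time 3
(row=3, col=3): c = 1.0000 + -0.8300i → escape time 2
(row=4, col=0): c = -0.1400 + -1.3000i → escape time 2
(row=4, col=1): c = 0.2400 + -1.3000i → escape time 2
(row=4, col=2): c = 0.6200 + -1.3000i → escape time 2
(row=4, col=3): c = 1.0000 + -1.3000i → escape time 2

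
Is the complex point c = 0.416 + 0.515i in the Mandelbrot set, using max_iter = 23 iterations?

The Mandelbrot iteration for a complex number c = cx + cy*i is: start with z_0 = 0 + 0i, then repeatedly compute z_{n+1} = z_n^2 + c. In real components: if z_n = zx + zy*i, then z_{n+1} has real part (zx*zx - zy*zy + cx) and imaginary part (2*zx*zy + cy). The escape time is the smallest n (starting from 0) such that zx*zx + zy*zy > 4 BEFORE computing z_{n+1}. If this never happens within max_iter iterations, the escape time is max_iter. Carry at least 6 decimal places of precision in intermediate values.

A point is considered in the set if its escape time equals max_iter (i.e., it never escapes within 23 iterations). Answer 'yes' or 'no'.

Answer: no

Derivation:
z_0 = 0 + 0i, c = 0.4160 + 0.5150i
Iter 1: z = 0.4160 + 0.5150i, |z|^2 = 0.4383
Iter 2: z = 0.3238 + 0.9435i, |z|^2 = 0.9950
Iter 3: z = -0.3693 + 1.1261i, |z|^2 = 1.4044
Iter 4: z = -0.7156 + -0.3167i, |z|^2 = 0.6124
Iter 5: z = 0.8278 + 0.9682i, |z|^2 = 1.6228
Iter 6: z = 0.1638 + 2.1181i, |z|^2 = 4.5132
Escaped at iteration 6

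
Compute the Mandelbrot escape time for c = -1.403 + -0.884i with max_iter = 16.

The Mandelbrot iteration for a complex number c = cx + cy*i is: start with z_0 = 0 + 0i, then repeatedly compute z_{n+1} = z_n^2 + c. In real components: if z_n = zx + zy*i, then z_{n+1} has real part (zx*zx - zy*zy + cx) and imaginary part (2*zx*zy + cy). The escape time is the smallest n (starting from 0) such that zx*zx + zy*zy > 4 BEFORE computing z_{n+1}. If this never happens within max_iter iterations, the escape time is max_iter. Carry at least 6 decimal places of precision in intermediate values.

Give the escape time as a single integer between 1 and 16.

z_0 = 0 + 0i, c = -1.4030 + -0.8840i
Iter 1: z = -1.4030 + -0.8840i, |z|^2 = 2.7499
Iter 2: z = -0.2160 + 1.5965i, |z|^2 = 2.5955
Iter 3: z = -3.9051 + -1.5738i, |z|^2 = 17.7272
Escaped at iteration 3

Answer: 3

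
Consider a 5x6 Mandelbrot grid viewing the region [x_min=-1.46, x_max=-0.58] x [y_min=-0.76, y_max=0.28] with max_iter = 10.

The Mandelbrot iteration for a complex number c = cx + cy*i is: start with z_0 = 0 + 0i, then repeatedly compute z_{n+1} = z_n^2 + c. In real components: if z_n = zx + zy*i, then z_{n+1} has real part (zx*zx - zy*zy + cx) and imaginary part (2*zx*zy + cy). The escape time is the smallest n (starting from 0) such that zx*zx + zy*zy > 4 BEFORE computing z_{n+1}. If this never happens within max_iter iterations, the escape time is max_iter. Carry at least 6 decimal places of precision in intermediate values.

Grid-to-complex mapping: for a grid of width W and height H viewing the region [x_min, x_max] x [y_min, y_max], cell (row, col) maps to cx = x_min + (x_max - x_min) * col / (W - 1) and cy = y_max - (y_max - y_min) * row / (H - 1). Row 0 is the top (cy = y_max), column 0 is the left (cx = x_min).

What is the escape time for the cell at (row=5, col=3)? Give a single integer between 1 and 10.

Answer: 4

Derivation:
z_0 = 0 + 0i, c = -0.8000 + -0.7600i
Iter 1: z = -0.8000 + -0.7600i, |z|^2 = 1.2176
Iter 2: z = -0.7376 + 0.4560i, |z|^2 = 0.7520
Iter 3: z = -0.4639 + -1.4327i, |z|^2 = 2.2678
Iter 4: z = -2.6374 + 0.5692i, |z|^2 = 7.2800
Escaped at iteration 4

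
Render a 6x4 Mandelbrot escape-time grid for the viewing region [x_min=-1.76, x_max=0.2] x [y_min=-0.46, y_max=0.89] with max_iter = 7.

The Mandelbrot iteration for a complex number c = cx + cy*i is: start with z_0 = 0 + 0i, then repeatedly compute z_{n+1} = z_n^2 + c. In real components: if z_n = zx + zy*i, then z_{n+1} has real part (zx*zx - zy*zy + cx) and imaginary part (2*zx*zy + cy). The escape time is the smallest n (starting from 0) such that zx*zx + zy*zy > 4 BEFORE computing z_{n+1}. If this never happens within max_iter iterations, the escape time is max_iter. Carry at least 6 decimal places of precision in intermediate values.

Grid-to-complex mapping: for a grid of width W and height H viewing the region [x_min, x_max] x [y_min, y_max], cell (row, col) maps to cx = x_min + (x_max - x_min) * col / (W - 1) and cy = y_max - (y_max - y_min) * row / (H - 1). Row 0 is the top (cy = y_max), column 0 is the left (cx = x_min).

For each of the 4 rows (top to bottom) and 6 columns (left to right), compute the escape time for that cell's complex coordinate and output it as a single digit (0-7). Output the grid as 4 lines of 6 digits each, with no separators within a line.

Answer: 233474
346777
777777
345777

Derivation:
(row=0, col=0): c = -1.7600 + 0.8900i → escape time 2
(row=0, col=1): c = -1.3680 + 0.8900i → escape time 3
(row=0, col=2): c = -0.9760 + 0.8900i → escape time 3
(row=0, col=3): c = -0.5840 + 0.8900i → escape time 4
(row=0, col=4): c = -0.1920 + 0.8900i → escape time 7
(row=0, col=5): c = 0.2000 + 0.8900i → escape time 4
(row=1, col=0): c = -1.7600 + 0.4400i → escape time 3
(row=1, col=1): c = -1.3680 + 0.4400i → escape time 4
(row=1, col=2): c = -0.9760 + 0.4400i → escape time 6
(row=1, col=3): c = -0.5840 + 0.4400i → escape time 7
(row=1, col=4): c = -0.1920 + 0.4400i → escape time 7
(row=1, col=5): c = 0.2000 + 0.4400i → escape time 7
(row=2, col=0): c = -1.7600 + -0.0100i → escape time 7
(row=2, col=1): c = -1.3680 + -0.0100i → escape time 7
(row=2, col=2): c = -0.9760 + -0.0100i → escape time 7
(row=2, col=3): c = -0.5840 + -0.0100i → escape time 7
(row=2, col=4): c = -0.1920 + -0.0100i → escape time 7
(row=2, col=5): c = 0.2000 + -0.0100i → escape time 7
(row=3, col=0): c = -1.7600 + -0.4600i → escape time 3
(row=3, col=1): c = -1.3680 + -0.4600i → escape time 4
(row=3, col=2): c = -0.9760 + -0.4600i → escape time 5
(row=3, col=3): c = -0.5840 + -0.4600i → escape time 7
(row=3, col=4): c = -0.1920 + -0.4600i → escape time 7
(row=3, col=5): c = 0.2000 + -0.4600i → escape time 7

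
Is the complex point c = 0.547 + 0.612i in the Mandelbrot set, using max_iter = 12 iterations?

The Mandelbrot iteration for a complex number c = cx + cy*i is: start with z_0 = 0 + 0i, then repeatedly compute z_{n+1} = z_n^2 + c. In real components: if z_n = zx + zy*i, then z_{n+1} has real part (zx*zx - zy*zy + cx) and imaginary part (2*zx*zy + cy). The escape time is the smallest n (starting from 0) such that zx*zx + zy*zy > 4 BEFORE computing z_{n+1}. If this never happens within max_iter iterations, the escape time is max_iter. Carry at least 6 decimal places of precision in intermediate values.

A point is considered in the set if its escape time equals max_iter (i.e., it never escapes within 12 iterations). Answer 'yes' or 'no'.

z_0 = 0 + 0i, c = 0.5470 + 0.6120i
Iter 1: z = 0.5470 + 0.6120i, |z|^2 = 0.6738
Iter 2: z = 0.4717 + 1.2815i, |z|^2 = 1.8648
Iter 3: z = -0.8728 + 1.8209i, |z|^2 = 4.0776
Escaped at iteration 3

Answer: no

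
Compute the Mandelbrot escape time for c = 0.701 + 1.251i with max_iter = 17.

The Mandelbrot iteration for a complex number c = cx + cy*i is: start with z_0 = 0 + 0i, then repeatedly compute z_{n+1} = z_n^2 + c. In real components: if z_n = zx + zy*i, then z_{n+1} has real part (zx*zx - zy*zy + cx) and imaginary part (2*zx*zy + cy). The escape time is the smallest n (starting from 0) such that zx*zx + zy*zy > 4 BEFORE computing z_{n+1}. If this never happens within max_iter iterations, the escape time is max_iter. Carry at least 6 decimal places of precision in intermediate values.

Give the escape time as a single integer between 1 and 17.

z_0 = 0 + 0i, c = 0.7010 + 1.2510i
Iter 1: z = 0.7010 + 1.2510i, |z|^2 = 2.0564
Iter 2: z = -0.3726 + 3.0049i, |z|^2 = 9.1683
Escaped at iteration 2

Answer: 2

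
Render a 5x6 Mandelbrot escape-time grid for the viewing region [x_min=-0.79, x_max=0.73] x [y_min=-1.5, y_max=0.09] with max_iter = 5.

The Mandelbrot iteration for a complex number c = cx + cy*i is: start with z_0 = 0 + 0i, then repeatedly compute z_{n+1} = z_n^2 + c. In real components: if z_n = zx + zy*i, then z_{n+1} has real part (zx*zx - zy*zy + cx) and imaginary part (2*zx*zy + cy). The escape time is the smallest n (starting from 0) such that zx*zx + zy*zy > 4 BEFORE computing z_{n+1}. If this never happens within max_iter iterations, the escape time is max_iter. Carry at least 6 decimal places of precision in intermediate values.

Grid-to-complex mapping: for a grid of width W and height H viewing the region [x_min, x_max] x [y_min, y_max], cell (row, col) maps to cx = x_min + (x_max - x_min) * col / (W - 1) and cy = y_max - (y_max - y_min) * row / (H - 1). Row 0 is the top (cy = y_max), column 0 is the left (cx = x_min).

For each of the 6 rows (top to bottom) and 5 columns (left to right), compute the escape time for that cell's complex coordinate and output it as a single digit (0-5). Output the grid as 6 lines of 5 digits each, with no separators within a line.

Answer: 55553
55553
55553
45542
33322
22222

Derivation:
(row=0, col=0): c = -0.7900 + 0.0900i → escape time 5
(row=0, col=1): c = -0.4100 + 0.0900i → escape time 5
(row=0, col=2): c = -0.0300 + 0.0900i → escape time 5
(row=0, col=3): c = 0.3500 + 0.0900i → escape time 5
(row=0, col=4): c = 0.7300 + 0.0900i → escape time 3
(row=1, col=0): c = -0.7900 + -0.2280i → escape time 5
(row=1, col=1): c = -0.4100 + -0.2280i → escape time 5
(row=1, col=2): c = -0.0300 + -0.2280i → escape time 5
(row=1, col=3): c = 0.3500 + -0.2280i → escape time 5
(row=1, col=4): c = 0.7300 + -0.2280i → escape time 3
(row=2, col=0): c = -0.7900 + -0.5460i → escape time 5
(row=2, col=1): c = -0.4100 + -0.5460i → escape time 5
(row=2, col=2): c = -0.0300 + -0.5460i → escape time 5
(row=2, col=3): c = 0.3500 + -0.5460i → escape time 5
(row=2, col=4): c = 0.7300 + -0.5460i → escape time 3
(row=3, col=0): c = -0.7900 + -0.8640i → escape time 4
(row=3, col=1): c = -0.4100 + -0.8640i → escape time 5
(row=3, col=2): c = -0.0300 + -0.8640i → escape time 5
(row=3, col=3): c = 0.3500 + -0.8640i → escape time 4
(row=3, col=4): c = 0.7300 + -0.8640i → escape time 2
(row=4, col=0): c = -0.7900 + -1.1820i → escape time 3
(row=4, col=1): c = -0.4100 + -1.1820i → escape time 3
(row=4, col=2): c = -0.0300 + -1.1820i → escape time 3
(row=4, col=3): c = 0.3500 + -1.1820i → escape time 2
(row=4, col=4): c = 0.7300 + -1.1820i → escape time 2
(row=5, col=0): c = -0.7900 + -1.5000i → escape time 2
(row=5, col=1): c = -0.4100 + -1.5000i → escape time 2
(row=5, col=2): c = -0.0300 + -1.5000i → escape time 2
(row=5, col=3): c = 0.3500 + -1.5000i → escape time 2
(row=5, col=4): c = 0.7300 + -1.5000i → escape time 2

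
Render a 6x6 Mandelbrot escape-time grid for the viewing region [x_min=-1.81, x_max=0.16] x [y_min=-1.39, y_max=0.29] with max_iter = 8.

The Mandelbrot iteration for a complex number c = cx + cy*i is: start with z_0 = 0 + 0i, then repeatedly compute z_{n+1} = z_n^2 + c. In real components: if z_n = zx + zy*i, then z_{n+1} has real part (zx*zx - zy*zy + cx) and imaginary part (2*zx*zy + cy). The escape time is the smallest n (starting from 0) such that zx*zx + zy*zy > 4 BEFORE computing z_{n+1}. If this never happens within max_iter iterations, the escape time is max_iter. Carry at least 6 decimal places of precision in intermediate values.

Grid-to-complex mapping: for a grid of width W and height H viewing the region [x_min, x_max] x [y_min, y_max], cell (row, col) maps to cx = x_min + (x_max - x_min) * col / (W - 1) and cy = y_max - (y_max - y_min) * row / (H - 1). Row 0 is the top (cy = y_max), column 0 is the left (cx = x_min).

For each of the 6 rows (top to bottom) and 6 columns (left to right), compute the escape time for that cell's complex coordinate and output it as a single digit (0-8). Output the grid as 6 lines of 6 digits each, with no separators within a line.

(row=0, col=0): c = -1.8100 + 0.2900i → escape time 4
(row=0, col=1): c = -1.4160 + 0.2900i → escape time 5
(row=0, col=2): c = -1.0220 + 0.2900i → escape time 8
(row=0, col=3): c = -0.6280 + 0.2900i → escape time 8
(row=0, col=4): c = -0.2340 + 0.2900i → escape time 8
(row=0, col=5): c = 0.1600 + 0.2900i → escape time 8
(row=1, col=0): c = -1.8100 + -0.0460i → escape time 7
(row=1, col=1): c = -1.4160 + -0.0460i → escape time 8
(row=1, col=2): c = -1.0220 + -0.0460i → escape time 8
(row=1, col=3): c = -0.6280 + -0.0460i → escape time 8
(row=1, col=4): c = -0.2340 + -0.0460i → escape time 8
(row=1, col=5): c = 0.1600 + -0.0460i → escape time 8
(row=2, col=0): c = -1.8100 + -0.3820i → escape time 3
(row=2, col=1): c = -1.4160 + -0.3820i → escape time 5
(row=2, col=2): c = -1.0220 + -0.3820i → escape time 8
(row=2, col=3): c = -0.6280 + -0.3820i → escape time 8
(row=2, col=4): c = -0.2340 + -0.3820i → escape time 8
(row=2, col=5): c = 0.1600 + -0.3820i → escape time 8
(row=3, col=0): c = -1.8100 + -0.7180i → escape time 2
(row=3, col=1): c = -1.4160 + -0.7180i → escape time 3
(row=3, col=2): c = -1.0220 + -0.7180i → escape time 4
(row=3, col=3): c = -0.6280 + -0.7180i → escape time 6
(row=3, col=4): c = -0.2340 + -0.7180i → escape time 8
(row=3, col=5): c = 0.1600 + -0.7180i → escape time 7
(row=4, col=0): c = -1.8100 + -1.0540i → escape time 1
(row=4, col=1): c = -1.4160 + -1.0540i → escape time 2
(row=4, col=2): c = -1.0220 + -1.0540i → escape time 3
(row=4, col=3): c = -0.6280 + -1.0540i → escape time 3
(row=4, col=4): c = -0.2340 + -1.0540i → escape time 6
(row=4, col=5): c = 0.1600 + -1.0540i → escape time 4
(row=5, col=0): c = -1.8100 + -1.3900i → escape time 1
(row=5, col=1): c = -1.4160 + -1.3900i → escape time 2
(row=5, col=2): c = -1.0220 + -1.3900i → escape time 2
(row=5, col=3): c = -0.6280 + -1.3900i → escape time 2
(row=5, col=4): c = -0.2340 + -1.3900i → escape time 2
(row=5, col=5): c = 0.1600 + -1.3900i → escape time 2

Answer: 458888
788888
358888
234687
123364
122222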